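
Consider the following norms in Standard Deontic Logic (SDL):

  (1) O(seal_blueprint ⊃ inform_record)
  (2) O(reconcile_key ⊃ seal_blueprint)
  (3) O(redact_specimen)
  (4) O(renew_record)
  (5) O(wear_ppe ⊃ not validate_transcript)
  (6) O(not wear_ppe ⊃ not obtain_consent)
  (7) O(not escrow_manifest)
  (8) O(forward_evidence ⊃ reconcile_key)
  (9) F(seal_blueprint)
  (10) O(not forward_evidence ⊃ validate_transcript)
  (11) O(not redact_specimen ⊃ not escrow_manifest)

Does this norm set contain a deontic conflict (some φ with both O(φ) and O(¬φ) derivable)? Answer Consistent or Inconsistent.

Premise 11 is O(not redact_specimen ⊃ not escrow_manifest); even if O(not escrow_manifest) held, inferring O(not redact_specimen) would be affirming the consequent — invalid.
So O(not redact_specimen) is not derivable, and the apparent clash with O(redact_specimen) does not arise.
A world satisfying every obligation exists (e.g. escrow_manifest=false, forward_evidence=false, inform_record=false, obtain_consent=false, reconcile_key=false, redact_specimen=true, renew_record=true, seal_blueprint=false, validate_transcript=true, wear_ppe=false); no atom is both obligatory and forbidden, so the set is consistent.

Consistent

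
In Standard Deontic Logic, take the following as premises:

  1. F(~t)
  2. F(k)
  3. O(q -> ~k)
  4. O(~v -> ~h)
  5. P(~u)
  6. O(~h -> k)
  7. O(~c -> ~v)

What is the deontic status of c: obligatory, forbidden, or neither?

Obligatory

Premise 2, F(k), is equivalent to O(~k).
Premise 6, O(~h -> k), contraposes to O(~k -> h); with O(~k) we get O(h).
The contrapositive of premise 4 (O(~v -> ~h)) is O(h -> v), and O(h) is already established, so O(v).
Premise 7 is O(~c -> ~v); contrapositively O(v -> c). Since O(v) holds, K gives O(c).
Premises 1, 3, 5 do not contribute to this derivation.
Hence c is obligatory.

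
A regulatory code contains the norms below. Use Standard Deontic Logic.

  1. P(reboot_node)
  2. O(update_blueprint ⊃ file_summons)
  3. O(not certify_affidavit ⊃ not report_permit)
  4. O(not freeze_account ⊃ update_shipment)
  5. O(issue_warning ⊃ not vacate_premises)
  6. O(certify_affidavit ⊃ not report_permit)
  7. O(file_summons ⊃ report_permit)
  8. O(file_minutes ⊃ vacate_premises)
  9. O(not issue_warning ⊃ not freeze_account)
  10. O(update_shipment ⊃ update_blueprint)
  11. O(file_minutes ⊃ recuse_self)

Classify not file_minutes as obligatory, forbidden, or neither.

Premises 6 and 3 are O(certify_affidavit ⊃ not report_permit) and O(not certify_affidavit ⊃ not report_permit); every ideal world satisfies certify_affidavit or not certify_affidavit, so in either case not report_permit holds — hence O(not report_permit).
The contrapositive of premise 7 (O(file_summons ⊃ report_permit)) is O(not report_permit ⊃ not file_summons), and O(not report_permit) is already established, so O(not file_summons).
Premise 2, O(update_blueprint ⊃ file_summons), contraposes to O(not file_summons ⊃ not update_blueprint); with O(not file_summons) we get O(not update_blueprint).
Premise 10 is O(update_shipment ⊃ update_blueprint); contrapositively O(not update_blueprint ⊃ not update_shipment). Since O(not update_blueprint) holds, K gives O(not update_shipment).
Premise 4, O(not freeze_account ⊃ update_shipment), contraposes to O(not update_shipment ⊃ freeze_account); with O(not update_shipment) we get O(freeze_account).
Premise 9 is O(not issue_warning ⊃ not freeze_account); contrapositively O(freeze_account ⊃ issue_warning). Since O(freeze_account) holds, K gives O(issue_warning).
From O(issue_warning) and premise 5, O(issue_warning ⊃ not vacate_premises), we obtain O(not vacate_premises).
The contrapositive of premise 8 (O(file_minutes ⊃ vacate_premises)) is O(not vacate_premises ⊃ not file_minutes), and O(not vacate_premises) is already established, so O(not file_minutes).
Premises 1, 11 do not contribute to this derivation.
Hence not file_minutes is obligatory.

Obligatory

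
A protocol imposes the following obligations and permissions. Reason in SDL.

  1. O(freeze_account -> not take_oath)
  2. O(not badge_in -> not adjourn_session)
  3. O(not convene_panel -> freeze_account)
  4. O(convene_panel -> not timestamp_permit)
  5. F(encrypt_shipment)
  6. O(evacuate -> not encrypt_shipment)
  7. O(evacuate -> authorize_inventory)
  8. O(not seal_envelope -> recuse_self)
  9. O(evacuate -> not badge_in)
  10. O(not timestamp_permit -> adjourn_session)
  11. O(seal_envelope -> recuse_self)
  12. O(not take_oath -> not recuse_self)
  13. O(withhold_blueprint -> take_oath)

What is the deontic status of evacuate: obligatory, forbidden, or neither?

Forbidden

By case analysis on not seal_envelope: premise 8 gives O(not seal_envelope -> recuse_self) and premise 11 gives O(seal_envelope -> recuse_self), so O(recuse_self) either way.
Premise 12 is O(not take_oath -> not recuse_self); contrapositively O(recuse_self -> take_oath). Since O(recuse_self) holds, K gives O(take_oath).
Premise 1, O(freeze_account -> not take_oath), contraposes to O(take_oath -> not freeze_account); with O(take_oath) we get O(not freeze_account).
The contrapositive of premise 3 (O(not convene_panel -> freeze_account)) is O(not freeze_account -> convene_panel), and O(not freeze_account) is already established, so O(convene_panel).
Applying K to premise 4 (O(convene_panel -> not timestamp_permit)) and O(convene_panel) yields O(not timestamp_permit).
Premise 10 is O(not timestamp_permit -> adjourn_session); since O(not timestamp_permit), deontic closure gives O(adjourn_session).
The contrapositive of premise 2 (O(not badge_in -> not adjourn_session)) is O(adjourn_session -> badge_in), and O(adjourn_session) is already established, so O(badge_in).
Premise 9 is O(evacuate -> not badge_in); contrapositively O(badge_in -> not evacuate). Since O(badge_in) holds, K gives O(not evacuate).
Premises 5, 6, 7, 13 do not contribute to this derivation.
Thus O(not evacuate), which is F(evacuate): evacuate is forbidden.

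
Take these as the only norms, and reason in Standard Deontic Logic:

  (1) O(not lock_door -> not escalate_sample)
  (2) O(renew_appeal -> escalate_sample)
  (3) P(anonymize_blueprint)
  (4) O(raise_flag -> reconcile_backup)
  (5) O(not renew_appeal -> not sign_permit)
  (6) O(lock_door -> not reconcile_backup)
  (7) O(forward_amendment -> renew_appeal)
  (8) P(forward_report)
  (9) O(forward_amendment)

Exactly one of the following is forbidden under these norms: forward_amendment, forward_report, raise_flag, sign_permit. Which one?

Premise 9 states O(forward_amendment) outright.
Applying K to premise 7 (O(forward_amendment -> renew_appeal)) and O(forward_amendment) yields O(renew_appeal).
Applying K to premise 2 (O(renew_appeal -> escalate_sample)) and O(renew_appeal) yields O(escalate_sample).
Premise 1 is O(not lock_door -> not escalate_sample); contrapositively O(escalate_sample -> lock_door). Since O(escalate_sample) holds, K gives O(lock_door).
Applying K to premise 6 (O(lock_door -> not reconcile_backup)) and O(lock_door) yields O(not reconcile_backup).
Premise 4, O(raise_flag -> reconcile_backup), contraposes to O(not reconcile_backup -> not raise_flag); with O(not reconcile_backup) we get O(not raise_flag).
So O(not raise_flag) holds, i.e. raise_flag is forbidden. None of the other listed options is forbidden under the premises.

raise_flag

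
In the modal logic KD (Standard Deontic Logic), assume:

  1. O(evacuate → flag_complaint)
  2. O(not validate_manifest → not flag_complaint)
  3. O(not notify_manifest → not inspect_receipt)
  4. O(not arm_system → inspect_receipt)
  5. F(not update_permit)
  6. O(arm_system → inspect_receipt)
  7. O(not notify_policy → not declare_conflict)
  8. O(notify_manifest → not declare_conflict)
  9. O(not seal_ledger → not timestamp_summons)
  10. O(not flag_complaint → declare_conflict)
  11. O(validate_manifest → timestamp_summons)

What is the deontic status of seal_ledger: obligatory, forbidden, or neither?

By case analysis on not arm_system: premise 4 gives O(not arm_system → inspect_receipt) and premise 6 gives O(arm_system → inspect_receipt), so O(inspect_receipt) either way.
The contrapositive of premise 3 (O(not notify_manifest → not inspect_receipt)) is O(inspect_receipt → notify_manifest), and O(inspect_receipt) is already established, so O(notify_manifest).
From O(notify_manifest) and premise 8, O(notify_manifest → not declare_conflict), we obtain O(not declare_conflict).
Premise 10, O(not flag_complaint → declare_conflict), contraposes to O(not declare_conflict → flag_complaint); with O(not declare_conflict) we get O(flag_complaint).
The contrapositive of premise 2 (O(not validate_manifest → not flag_complaint)) is O(flag_complaint → validate_manifest), and O(flag_complaint) is already established, so O(validate_manifest).
Applying K to premise 11 (O(validate_manifest → timestamp_summons)) and O(validate_manifest) yields O(timestamp_summons).
The contrapositive of premise 9 (O(not seal_ledger → not timestamp_summons)) is O(timestamp_summons → seal_ledger), and O(timestamp_summons) is already established, so O(seal_ledger).
Premises 1, 5, 7 do not contribute to this derivation.
Hence seal_ledger is obligatory.

Obligatory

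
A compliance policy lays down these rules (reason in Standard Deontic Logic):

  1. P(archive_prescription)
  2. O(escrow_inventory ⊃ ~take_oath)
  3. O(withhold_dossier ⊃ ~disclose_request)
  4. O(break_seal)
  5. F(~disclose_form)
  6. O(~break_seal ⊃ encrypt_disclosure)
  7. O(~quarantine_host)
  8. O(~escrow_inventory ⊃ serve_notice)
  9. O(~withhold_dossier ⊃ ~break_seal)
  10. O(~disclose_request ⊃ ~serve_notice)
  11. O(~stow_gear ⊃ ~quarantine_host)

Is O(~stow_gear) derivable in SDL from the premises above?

No

Premise 11 is O(~stow_gear ⊃ ~quarantine_host); even if O(~quarantine_host) held, inferring O(~stow_gear) would be affirming the consequent — invalid.
No other premise forces O(~stow_gear). An ideal world satisfying every premise can still have ~stow_gear false, so O(~stow_gear) is not derivable.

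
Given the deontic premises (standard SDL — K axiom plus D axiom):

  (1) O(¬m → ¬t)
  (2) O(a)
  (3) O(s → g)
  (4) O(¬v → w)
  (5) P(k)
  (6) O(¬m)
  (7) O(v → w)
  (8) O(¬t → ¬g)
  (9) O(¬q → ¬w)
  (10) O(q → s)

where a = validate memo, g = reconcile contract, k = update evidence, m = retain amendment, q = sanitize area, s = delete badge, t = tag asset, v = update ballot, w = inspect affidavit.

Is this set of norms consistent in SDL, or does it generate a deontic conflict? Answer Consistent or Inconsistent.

Inconsistent

Premises 4 and 7 are O(¬v → w) and O(v → w); every ideal world satisfies ¬v or v, so in either case w holds — hence O(w).
The contrapositive of premise 9 (O(¬q → ¬w)) is O(w → q), and O(w) is already established, so O(q).
With premise 10, O(q → s), the K-axiom yields O(s).
From O(s) and premise 3, O(s → g), we obtain O(g).
Premise 8 is O(¬t → ¬g); contrapositively O(g → t). Since O(g) holds, K gives O(t).
Premise 1, O(¬m → ¬t), contraposes to O(t → m); with O(t) we get O(m).
But premise 6 directly asserts O(¬m).
We now have both O(m) and O(¬m) — m is simultaneously obligatory and forbidden, violating the D-axiom.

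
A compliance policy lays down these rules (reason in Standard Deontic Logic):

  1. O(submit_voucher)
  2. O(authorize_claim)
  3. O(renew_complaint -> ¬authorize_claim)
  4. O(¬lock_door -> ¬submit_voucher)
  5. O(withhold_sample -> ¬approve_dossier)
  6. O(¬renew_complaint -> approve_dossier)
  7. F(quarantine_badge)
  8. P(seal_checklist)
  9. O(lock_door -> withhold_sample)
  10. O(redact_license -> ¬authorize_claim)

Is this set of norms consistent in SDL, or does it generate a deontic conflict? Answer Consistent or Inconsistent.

Inconsistent

From premise 1 we have O(submit_voucher).
Premise 4, O(¬lock_door -> ¬submit_voucher), contraposes to O(submit_voucher -> lock_door); with O(submit_voucher) we get O(lock_door).
With premise 9, O(lock_door -> withhold_sample), the K-axiom yields O(withhold_sample).
Premise 5 is O(withhold_sample -> ¬approve_dossier); since O(withhold_sample), deontic closure gives O(¬approve_dossier).
Premise 6, O(¬renew_complaint -> approve_dossier), contraposes to O(¬approve_dossier -> renew_complaint); with O(¬approve_dossier) we get O(renew_complaint).
From O(renew_complaint) and premise 3, O(renew_complaint -> ¬authorize_claim), we obtain O(¬authorize_claim).
Yet premise 2 states O(authorize_claim).
We now have both O(¬authorize_claim) and O(authorize_claim) — authorize_claim is simultaneously obligatory and forbidden, violating the D-axiom.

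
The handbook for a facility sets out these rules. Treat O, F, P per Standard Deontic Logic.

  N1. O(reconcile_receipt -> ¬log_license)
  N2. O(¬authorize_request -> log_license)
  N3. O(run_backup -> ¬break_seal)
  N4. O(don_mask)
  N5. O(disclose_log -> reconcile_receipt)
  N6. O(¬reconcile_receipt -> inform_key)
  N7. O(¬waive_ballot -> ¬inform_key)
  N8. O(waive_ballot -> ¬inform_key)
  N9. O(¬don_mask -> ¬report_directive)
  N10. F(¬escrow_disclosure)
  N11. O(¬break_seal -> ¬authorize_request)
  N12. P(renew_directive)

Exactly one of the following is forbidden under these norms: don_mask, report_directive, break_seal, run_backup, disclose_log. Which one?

run_backup

Premises 8 and 7 are O(waive_ballot -> ¬inform_key) and O(¬waive_ballot -> ¬inform_key); every ideal world satisfies waive_ballot or ¬waive_ballot, so in either case ¬inform_key holds — hence O(¬inform_key).
The contrapositive of premise 6 (O(¬reconcile_receipt -> inform_key)) is O(¬inform_key -> reconcile_receipt), and O(¬inform_key) is already established, so O(reconcile_receipt).
Premise 1 is O(reconcile_receipt -> ¬log_license); since O(reconcile_receipt), deontic closure gives O(¬log_license).
The contrapositive of premise 2 (O(¬authorize_request -> log_license)) is O(¬log_license -> authorize_request), and O(¬log_license) is already established, so O(authorize_request).
The contrapositive of premise 11 (O(¬break_seal -> ¬authorize_request)) is O(authorize_request -> break_seal), and O(authorize_request) is already established, so O(break_seal).
Premise 3, O(run_backup -> ¬break_seal), contraposes to O(break_seal -> ¬run_backup); with O(break_seal) we get O(¬run_backup).
So O(¬run_backup) holds, i.e. run_backup is forbidden. None of the other listed options is forbidden under the premises.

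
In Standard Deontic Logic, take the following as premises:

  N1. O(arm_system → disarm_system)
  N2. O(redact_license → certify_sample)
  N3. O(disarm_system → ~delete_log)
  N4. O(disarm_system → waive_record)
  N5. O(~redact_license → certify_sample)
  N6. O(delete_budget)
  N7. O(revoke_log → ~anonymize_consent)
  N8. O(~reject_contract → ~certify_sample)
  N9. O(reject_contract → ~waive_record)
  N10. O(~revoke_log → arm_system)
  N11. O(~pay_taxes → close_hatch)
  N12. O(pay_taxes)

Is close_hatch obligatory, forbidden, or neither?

Neither

Premise 11 is O(~pay_taxes → close_hatch), but O(~pay_taxes) is not derivable from the premises, so it does not yield O(close_hatch).
No premise or chain of K-axiom applications forces O(close_hatch), and none forces O(~close_hatch). So close_hatch is neither obligatory nor forbidden under these norms.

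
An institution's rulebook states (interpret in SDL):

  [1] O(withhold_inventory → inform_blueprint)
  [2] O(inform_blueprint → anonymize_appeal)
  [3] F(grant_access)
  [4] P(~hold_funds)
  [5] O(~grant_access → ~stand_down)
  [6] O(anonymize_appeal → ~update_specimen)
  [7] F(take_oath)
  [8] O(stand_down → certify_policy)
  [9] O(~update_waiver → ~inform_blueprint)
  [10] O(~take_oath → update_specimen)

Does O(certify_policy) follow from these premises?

Premise 8 is O(stand_down → certify_policy), but O(stand_down) is not derivable from the premises, so it does not yield O(certify_policy).
No other premise forces O(certify_policy). An ideal world satisfying every premise can still have certify_policy false, so O(certify_policy) is not derivable.

No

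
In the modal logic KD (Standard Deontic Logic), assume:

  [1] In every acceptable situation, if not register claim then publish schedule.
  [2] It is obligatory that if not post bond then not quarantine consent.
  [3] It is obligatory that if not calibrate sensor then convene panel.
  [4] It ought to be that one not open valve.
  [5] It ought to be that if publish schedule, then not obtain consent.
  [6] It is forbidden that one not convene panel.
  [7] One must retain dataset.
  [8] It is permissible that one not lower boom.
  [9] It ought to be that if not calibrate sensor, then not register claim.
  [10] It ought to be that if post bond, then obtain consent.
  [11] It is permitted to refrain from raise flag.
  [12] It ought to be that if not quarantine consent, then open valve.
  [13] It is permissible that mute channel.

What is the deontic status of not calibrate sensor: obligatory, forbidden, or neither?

Premise 4 gives O(¬open_valve).
Premise 12 is O(¬quarantine_consent → open_valve); contrapositively O(¬open_valve → quarantine_consent). Since O(¬open_valve) holds, K gives O(quarantine_consent).
Premise 2, O(¬post_bond → ¬quarantine_consent), contraposes to O(quarantine_consent → post_bond); with O(quarantine_consent) we get O(post_bond).
Premise 10 is O(post_bond → obtain_consent); since O(post_bond), deontic closure gives O(obtain_consent).
Premise 5, O(publish_schedule → ¬obtain_consent), contraposes to O(obtain_consent → ¬publish_schedule); with O(obtain_consent) we get O(¬publish_schedule).
Premise 1 is O(¬register_claim → publish_schedule); contrapositively O(¬publish_schedule → register_claim). Since O(¬publish_schedule) holds, K gives O(register_claim).
Premise 9, O(¬calibrate_sensor → ¬register_claim), contraposes to O(register_claim → calibrate_sensor); with O(register_claim) we get O(calibrate_sensor).
Premises 3, 6, 7, 8, 11, 13 do not contribute to this derivation.
Thus O(calibrate_sensor), which is F(¬calibrate_sensor): ¬calibrate_sensor is forbidden.

Forbidden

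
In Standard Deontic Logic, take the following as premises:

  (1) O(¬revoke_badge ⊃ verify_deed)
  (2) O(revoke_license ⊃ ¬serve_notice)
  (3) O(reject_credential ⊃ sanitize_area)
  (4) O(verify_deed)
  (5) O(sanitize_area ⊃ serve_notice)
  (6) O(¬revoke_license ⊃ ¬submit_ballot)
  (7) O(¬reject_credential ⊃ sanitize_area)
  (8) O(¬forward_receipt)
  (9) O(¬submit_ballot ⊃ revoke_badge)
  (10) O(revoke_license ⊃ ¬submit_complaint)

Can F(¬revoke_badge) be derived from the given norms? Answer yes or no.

Yes

Premises 7 and 3 are O(¬reject_credential ⊃ sanitize_area) and O(reject_credential ⊃ sanitize_area); every ideal world satisfies ¬reject_credential or reject_credential, so in either case sanitize_area holds — hence O(sanitize_area).
From O(sanitize_area) and premise 5, O(sanitize_area ⊃ serve_notice), we obtain O(serve_notice).
Premise 2 is O(revoke_license ⊃ ¬serve_notice); contrapositively O(serve_notice ⊃ ¬revoke_license). Since O(serve_notice) holds, K gives O(¬revoke_license).
Premise 6 is O(¬revoke_license ⊃ ¬submit_ballot); since O(¬revoke_license), deontic closure gives O(¬submit_ballot).
Applying K to premise 9 (O(¬submit_ballot ⊃ revoke_badge)) and O(¬submit_ballot) yields O(revoke_badge).
Premises 1, 4, 8, 10 do not contribute to this derivation.
So O(revoke_badge) holds, i.e. F(¬revoke_badge). The claim follows.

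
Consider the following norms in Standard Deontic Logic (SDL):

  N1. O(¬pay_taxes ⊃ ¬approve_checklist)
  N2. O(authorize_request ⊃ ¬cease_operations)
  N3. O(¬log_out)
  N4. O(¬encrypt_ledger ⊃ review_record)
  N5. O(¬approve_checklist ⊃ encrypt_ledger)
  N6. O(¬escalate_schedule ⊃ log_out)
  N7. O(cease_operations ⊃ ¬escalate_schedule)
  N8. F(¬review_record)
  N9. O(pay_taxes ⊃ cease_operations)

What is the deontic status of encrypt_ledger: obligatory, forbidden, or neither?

Obligatory

From premise 3 we have O(¬log_out).
Premise 6, O(¬escalate_schedule ⊃ log_out), contraposes to O(¬log_out ⊃ escalate_schedule); with O(¬log_out) we get O(escalate_schedule).
Premise 7 is O(cease_operations ⊃ ¬escalate_schedule); contrapositively O(escalate_schedule ⊃ ¬cease_operations). Since O(escalate_schedule) holds, K gives O(¬cease_operations).
Premise 9, O(pay_taxes ⊃ cease_operations), contraposes to O(¬cease_operations ⊃ ¬pay_taxes); with O(¬cease_operations) we get O(¬pay_taxes).
Premise 1 is O(¬pay_taxes ⊃ ¬approve_checklist); since O(¬pay_taxes), deontic closure gives O(¬approve_checklist).
Premise 5 is O(¬approve_checklist ⊃ encrypt_ledger); since O(¬approve_checklist), deontic closure gives O(encrypt_ledger).
Premises 2, 4, 8 do not contribute to this derivation.
Hence encrypt_ledger is obligatory.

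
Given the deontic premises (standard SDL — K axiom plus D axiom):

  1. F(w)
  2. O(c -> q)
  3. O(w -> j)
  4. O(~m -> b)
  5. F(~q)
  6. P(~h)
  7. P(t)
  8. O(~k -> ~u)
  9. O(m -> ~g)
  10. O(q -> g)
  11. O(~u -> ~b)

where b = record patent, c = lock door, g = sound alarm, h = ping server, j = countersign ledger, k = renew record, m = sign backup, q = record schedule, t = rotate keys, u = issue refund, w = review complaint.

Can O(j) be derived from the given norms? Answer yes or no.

No

Premise 3 is O(w -> j), but O(w) is not derivable from the premises, so it does not yield O(j).
No other premise forces O(j). An ideal world satisfying every premise can still have j false, so O(j) is not derivable.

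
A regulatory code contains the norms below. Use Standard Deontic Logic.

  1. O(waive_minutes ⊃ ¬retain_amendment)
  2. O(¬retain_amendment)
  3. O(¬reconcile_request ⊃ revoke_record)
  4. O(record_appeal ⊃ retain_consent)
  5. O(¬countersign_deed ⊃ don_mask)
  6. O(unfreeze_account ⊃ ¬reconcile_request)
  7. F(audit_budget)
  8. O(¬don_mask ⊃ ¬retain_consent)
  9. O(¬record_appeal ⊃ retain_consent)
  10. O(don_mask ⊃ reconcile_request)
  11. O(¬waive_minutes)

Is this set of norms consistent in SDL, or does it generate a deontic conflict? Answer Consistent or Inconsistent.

Consistent

Premise 1 is O(waive_minutes ⊃ ¬retain_amendment); even if O(¬retain_amendment) held, inferring O(waive_minutes) would be affirming the consequent — invalid.
So O(waive_minutes) is not derivable, and the apparent clash with O(¬waive_minutes) does not arise.
A world satisfying every obligation exists (e.g. audit_budget=false, countersign_deed=false, don_mask=true, reconcile_request=true, record_appeal=false, retain_amendment=false, retain_consent=true, revoke_record=false, unfreeze_account=false, waive_minutes=false); no atom is both obligatory and forbidden, so the set is consistent.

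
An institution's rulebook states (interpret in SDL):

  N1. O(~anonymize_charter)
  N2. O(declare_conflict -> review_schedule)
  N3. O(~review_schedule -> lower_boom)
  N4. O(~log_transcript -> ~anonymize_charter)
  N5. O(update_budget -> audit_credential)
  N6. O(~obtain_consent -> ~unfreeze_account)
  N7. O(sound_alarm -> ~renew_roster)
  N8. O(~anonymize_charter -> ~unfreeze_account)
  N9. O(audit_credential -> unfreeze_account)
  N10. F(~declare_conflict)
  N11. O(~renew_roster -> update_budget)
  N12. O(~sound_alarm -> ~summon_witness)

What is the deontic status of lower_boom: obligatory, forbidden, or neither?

Neither

Premise 3 is O(~review_schedule -> lower_boom), but O(~review_schedule) is not derivable from the premises, so it does not yield O(lower_boom).
No premise or chain of K-axiom applications forces O(lower_boom), and none forces O(~lower_boom). So lower_boom is neither obligatory nor forbidden under these norms.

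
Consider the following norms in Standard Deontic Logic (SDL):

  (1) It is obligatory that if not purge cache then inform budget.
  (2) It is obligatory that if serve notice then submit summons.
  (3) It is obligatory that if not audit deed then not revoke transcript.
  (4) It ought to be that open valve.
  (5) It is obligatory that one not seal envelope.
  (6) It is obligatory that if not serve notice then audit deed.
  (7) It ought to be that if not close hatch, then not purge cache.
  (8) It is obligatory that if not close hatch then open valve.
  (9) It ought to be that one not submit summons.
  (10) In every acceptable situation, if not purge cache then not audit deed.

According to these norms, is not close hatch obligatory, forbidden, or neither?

From premise 9 we have O(¬submit_summons).
Premise 2 is O(serve_notice → submit_summons); contrapositively O(¬submit_summons → ¬serve_notice). Since O(¬submit_summons) holds, K gives O(¬serve_notice).
Premise 6 is O(¬serve_notice → audit_deed); since O(¬serve_notice), deontic closure gives O(audit_deed).
Premise 10, O(¬purge_cache → ¬audit_deed), contraposes to O(audit_deed → purge_cache); with O(audit_deed) we get O(purge_cache).
Premise 7, O(¬close_hatch → ¬purge_cache), contraposes to O(purge_cache → close_hatch); with O(purge_cache) we get O(close_hatch).
Premises 1, 3, 4, 5, 8 do not contribute to this derivation.
Thus O(close_hatch), which is F(¬close_hatch): ¬close_hatch is forbidden.

Forbidden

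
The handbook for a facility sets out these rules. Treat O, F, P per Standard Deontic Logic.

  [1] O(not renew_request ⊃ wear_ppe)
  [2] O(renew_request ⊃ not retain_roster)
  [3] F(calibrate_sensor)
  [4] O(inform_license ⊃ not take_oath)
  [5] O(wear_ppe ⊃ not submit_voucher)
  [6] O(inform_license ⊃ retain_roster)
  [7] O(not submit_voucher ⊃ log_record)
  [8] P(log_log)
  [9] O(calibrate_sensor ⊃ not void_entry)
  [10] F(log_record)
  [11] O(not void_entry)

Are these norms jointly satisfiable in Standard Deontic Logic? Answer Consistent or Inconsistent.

Premise 9 is O(calibrate_sensor ⊃ not void_entry); even if O(not void_entry) held, inferring O(calibrate_sensor) would be affirming the consequent — invalid.
So O(calibrate_sensor) is not derivable, and the apparent clash with O(not calibrate_sensor) does not arise.
A world satisfying every obligation exists (e.g. calibrate_sensor=false, inform_license=false, log_log=false, log_record=false, renew_request=true, retain_roster=false, submit_voucher=true, take_oath=false, void_entry=false, wear_ppe=false); no atom is both obligatory and forbidden, so the set is consistent.

Consistent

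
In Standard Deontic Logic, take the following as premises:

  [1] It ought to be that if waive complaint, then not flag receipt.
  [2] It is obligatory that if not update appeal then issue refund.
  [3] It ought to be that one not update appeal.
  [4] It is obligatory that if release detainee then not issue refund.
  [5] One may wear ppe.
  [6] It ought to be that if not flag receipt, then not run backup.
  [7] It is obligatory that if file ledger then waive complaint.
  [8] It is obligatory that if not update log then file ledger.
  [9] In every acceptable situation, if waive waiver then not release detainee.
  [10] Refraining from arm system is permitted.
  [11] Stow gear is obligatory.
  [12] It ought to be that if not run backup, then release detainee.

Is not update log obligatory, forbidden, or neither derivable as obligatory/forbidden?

Forbidden

Premise 3 states O(¬update_appeal) outright.
With premise 2, O(¬update_appeal → issue_refund), the K-axiom yields O(issue_refund).
Premise 4, O(release_detainee → ¬issue_refund), contraposes to O(issue_refund → ¬release_detainee); with O(issue_refund) we get O(¬release_detainee).
The contrapositive of premise 12 (O(¬run_backup → release_detainee)) is O(¬release_detainee → run_backup), and O(¬release_detainee) is already established, so O(run_backup).
Premise 6, O(¬flag_receipt → ¬run_backup), contraposes to O(run_backup → flag_receipt); with O(run_backup) we get O(flag_receipt).
Premise 1, O(waive_complaint → ¬flag_receipt), contraposes to O(flag_receipt → ¬waive_complaint); with O(flag_receipt) we get O(¬waive_complaint).
Premise 7 is O(file_ledger → waive_complaint); contrapositively O(¬waive_complaint → ¬file_ledger). Since O(¬waive_complaint) holds, K gives O(¬file_ledger).
Premise 8 is O(¬update_log → file_ledger); contrapositively O(¬file_ledger → update_log). Since O(¬file_ledger) holds, K gives O(update_log).
Premises 5, 9, 10, 11 do not contribute to this derivation.
Thus O(update_log), which is F(¬update_log): ¬update_log is forbidden.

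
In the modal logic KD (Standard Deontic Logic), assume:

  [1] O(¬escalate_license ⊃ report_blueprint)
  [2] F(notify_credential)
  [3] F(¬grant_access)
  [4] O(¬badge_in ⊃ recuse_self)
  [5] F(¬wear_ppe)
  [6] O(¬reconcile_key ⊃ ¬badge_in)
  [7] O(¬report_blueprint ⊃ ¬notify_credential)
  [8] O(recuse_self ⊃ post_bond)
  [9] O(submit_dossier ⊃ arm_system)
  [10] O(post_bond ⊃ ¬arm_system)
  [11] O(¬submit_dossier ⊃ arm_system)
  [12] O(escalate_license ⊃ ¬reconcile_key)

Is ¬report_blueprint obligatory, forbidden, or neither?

Premises 11 and 9 cover both cases: O(¬submit_dossier ⊃ arm_system) and O(submit_dossier ⊃ arm_system). Since ¬submit_dossier ∨ submit_dossier is a tautology, O(arm_system) follows.
The contrapositive of premise 10 (O(post_bond ⊃ ¬arm_system)) is O(arm_system ⊃ ¬post_bond), and O(arm_system) is already established, so O(¬post_bond).
Premise 8, O(recuse_self ⊃ post_bond), contraposes to O(¬post_bond ⊃ ¬recuse_self); with O(¬post_bond) we get O(¬recuse_self).
Premise 4 is O(¬badge_in ⊃ recuse_self); contrapositively O(¬recuse_self ⊃ badge_in). Since O(¬recuse_self) holds, K gives O(badge_in).
The contrapositive of premise 6 (O(¬reconcile_key ⊃ ¬badge_in)) is O(badge_in ⊃ reconcile_key), and O(badge_in) is already established, so O(reconcile_key).
The contrapositive of premise 12 (O(escalate_license ⊃ ¬reconcile_key)) is O(reconcile_key ⊃ ¬escalate_license), and O(reconcile_key) is already established, so O(¬escalate_license).
Applying K to premise 1 (O(¬escalate_license ⊃ report_blueprint)) and O(¬escalate_license) yields O(report_blueprint).
Premises 2, 3, 5, 7 do not contribute to this derivation.
Thus O(report_blueprint), which is F(¬report_blueprint): ¬report_blueprint is forbidden.

Forbidden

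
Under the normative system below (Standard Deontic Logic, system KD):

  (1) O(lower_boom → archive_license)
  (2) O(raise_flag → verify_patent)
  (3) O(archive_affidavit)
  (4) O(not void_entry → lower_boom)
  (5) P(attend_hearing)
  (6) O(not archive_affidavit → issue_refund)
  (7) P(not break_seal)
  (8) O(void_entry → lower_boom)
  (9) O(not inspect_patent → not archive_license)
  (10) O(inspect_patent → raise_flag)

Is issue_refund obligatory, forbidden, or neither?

Premise 6 is O(not archive_affidavit → issue_refund), but O(not archive_affidavit) is not derivable from the premises, so it does not yield O(issue_refund).
No premise or chain of K-axiom applications forces O(issue_refund), and none forces O(not issue_refund). So issue_refund is neither obligatory nor forbidden under these norms.

Neither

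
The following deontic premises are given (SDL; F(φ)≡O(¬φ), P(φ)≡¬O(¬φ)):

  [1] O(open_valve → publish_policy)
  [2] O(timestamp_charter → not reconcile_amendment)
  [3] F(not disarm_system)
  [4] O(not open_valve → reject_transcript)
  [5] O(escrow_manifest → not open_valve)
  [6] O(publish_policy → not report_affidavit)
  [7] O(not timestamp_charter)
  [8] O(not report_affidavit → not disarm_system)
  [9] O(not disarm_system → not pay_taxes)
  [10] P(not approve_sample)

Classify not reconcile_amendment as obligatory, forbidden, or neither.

Neither

Premise 2 is O(timestamp_charter → not reconcile_amendment), but O(timestamp_charter) is not derivable from the premises, so it does not yield O(not reconcile_amendment).
No premise or chain of K-axiom applications forces O(not reconcile_amendment), and none forces O(reconcile_amendment). So not reconcile_amendment is neither obligatory nor forbidden under these norms.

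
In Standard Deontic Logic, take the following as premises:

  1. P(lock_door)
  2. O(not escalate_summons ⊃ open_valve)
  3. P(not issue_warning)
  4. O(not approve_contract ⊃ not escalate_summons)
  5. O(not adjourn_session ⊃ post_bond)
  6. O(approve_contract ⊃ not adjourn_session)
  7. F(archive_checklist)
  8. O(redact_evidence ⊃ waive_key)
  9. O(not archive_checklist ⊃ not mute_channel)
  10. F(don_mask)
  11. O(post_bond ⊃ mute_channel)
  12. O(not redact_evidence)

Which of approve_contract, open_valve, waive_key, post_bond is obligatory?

open_valve

Premise 7, F(archive_checklist), is equivalent to O(not archive_checklist).
From O(not archive_checklist) and premise 9, O(not archive_checklist ⊃ not mute_channel), we obtain O(not mute_channel).
Premise 11 is O(post_bond ⊃ mute_channel); contrapositively O(not mute_channel ⊃ not post_bond). Since O(not mute_channel) holds, K gives O(not post_bond).
Premise 5 is O(not adjourn_session ⊃ post_bond); contrapositively O(not post_bond ⊃ adjourn_session). Since O(not post_bond) holds, K gives O(adjourn_session).
The contrapositive of premise 6 (O(approve_contract ⊃ not adjourn_session)) is O(adjourn_session ⊃ not approve_contract), and O(adjourn_session) is already established, so O(not approve_contract).
From O(not approve_contract) and premise 4, O(not approve_contract ⊃ not escalate_summons), we obtain O(not escalate_summons).
Premise 2 is O(not escalate_summons ⊃ open_valve); since O(not escalate_summons), deontic closure gives O(open_valve).
So O(open_valve) holds — open_valve is obligatory. None of the other listed options is made obligatory by any chain of premises.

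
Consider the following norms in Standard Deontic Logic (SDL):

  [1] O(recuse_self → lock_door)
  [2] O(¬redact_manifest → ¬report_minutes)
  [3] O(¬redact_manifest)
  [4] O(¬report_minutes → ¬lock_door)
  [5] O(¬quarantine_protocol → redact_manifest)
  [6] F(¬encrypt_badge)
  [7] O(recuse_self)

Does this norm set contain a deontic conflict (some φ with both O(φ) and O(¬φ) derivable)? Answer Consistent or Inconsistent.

Premise 7 states O(recuse_self) outright.
Premise 1 is O(recuse_self → lock_door); since O(recuse_self), deontic closure gives O(lock_door).
The contrapositive of premise 4 (O(¬report_minutes → ¬lock_door)) is O(lock_door → report_minutes), and O(lock_door) is already established, so O(report_minutes).
Premise 2 is O(¬redact_manifest → ¬report_minutes); contrapositively O(report_minutes → redact_manifest). Since O(report_minutes) holds, K gives O(redact_manifest).
But premise 3 directly asserts O(¬redact_manifest).
We now have both O(redact_manifest) and O(¬redact_manifest) — redact_manifest is simultaneously obligatory and forbidden, violating the D-axiom.

Inconsistent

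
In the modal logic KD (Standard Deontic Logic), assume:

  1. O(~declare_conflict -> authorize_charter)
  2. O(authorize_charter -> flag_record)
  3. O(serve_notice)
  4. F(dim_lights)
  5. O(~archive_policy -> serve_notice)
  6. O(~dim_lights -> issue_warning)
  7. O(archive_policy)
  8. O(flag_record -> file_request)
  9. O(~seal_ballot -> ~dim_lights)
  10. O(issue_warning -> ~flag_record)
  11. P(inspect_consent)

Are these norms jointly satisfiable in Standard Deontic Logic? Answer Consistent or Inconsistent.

Premise 5 is O(~archive_policy -> serve_notice); even if O(serve_notice) held, inferring O(~archive_policy) would be affirming the consequent — invalid.
So O(~archive_policy) is not derivable, and the apparent clash with O(archive_policy) does not arise.
A world satisfying every obligation exists (e.g. archive_policy=true, authorize_charter=false, declare_conflict=true, dim_lights=false, file_request=false, flag_record=false, inspect_consent=false, issue_warning=true, seal_ballot=false, serve_notice=true); no atom is both obligatory and forbidden, so the set is consistent.

Consistent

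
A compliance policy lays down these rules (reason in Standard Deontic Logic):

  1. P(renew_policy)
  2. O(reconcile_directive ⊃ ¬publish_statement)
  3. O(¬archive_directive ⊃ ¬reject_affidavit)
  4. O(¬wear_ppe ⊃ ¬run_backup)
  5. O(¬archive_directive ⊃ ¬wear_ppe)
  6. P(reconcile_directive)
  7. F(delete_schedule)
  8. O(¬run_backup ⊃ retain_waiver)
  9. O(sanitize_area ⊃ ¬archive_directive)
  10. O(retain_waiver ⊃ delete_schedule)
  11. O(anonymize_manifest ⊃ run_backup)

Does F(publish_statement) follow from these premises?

No

Premise 2 is O(reconcile_directive ⊃ ¬publish_statement), but O(reconcile_directive) is not derivable from the premises (the permission P(reconcile_directive) asserts only ¬O(¬reconcile_directive), not O(reconcile_directive)), so it does not yield O(¬publish_statement).
No other premise forces O(¬publish_statement). An ideal world satisfying every premise can still have publish_statement true, so F(publish_statement) is not derivable.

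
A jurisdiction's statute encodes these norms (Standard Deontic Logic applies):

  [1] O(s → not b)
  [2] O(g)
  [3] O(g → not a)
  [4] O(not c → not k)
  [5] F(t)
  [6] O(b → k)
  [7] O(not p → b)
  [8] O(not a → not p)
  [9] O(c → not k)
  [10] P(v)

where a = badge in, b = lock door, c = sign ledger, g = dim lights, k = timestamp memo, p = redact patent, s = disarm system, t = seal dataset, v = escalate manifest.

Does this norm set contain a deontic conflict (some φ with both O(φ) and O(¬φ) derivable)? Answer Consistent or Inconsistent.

By case analysis on c: premise 9 gives O(c → not k) and premise 4 gives O(not c → not k), so O(not k) either way.
Premise 6, O(b → k), contraposes to O(not k → not b); with O(not k) we get O(not b).
Premise 7, O(not p → b), contraposes to O(not b → p); with O(not b) we get O(p).
Premise 8 is O(not a → not p); contrapositively O(p → a). Since O(p) holds, K gives O(a).
Premise 3, O(g → not a), contraposes to O(a → not g); with O(a) we get O(not g).
Yet premise 2 states O(g).
We now have both O(not g) and O(g) — g is simultaneously obligatory and forbidden, violating the D-axiom.

Inconsistent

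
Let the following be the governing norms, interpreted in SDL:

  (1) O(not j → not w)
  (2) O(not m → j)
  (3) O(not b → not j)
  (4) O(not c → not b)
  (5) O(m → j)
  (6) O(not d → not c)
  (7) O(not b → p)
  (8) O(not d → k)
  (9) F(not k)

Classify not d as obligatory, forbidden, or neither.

Premises 5 and 2 are O(m → j) and O(not m → j); every ideal world satisfies m or not m, so in either case j holds — hence O(j).
Premise 3 is O(not b → not j); contrapositively O(j → b). Since O(j) holds, K gives O(b).
The contrapositive of premise 4 (O(not c → not b)) is O(b → c), and O(b) is already established, so O(c).
Premise 6, O(not d → not c), contraposes to O(c → d); with O(c) we get O(d).
Premises 1, 7, 8, 9 do not contribute to this derivation.
Thus O(d), which is F(not d): not d is forbidden.

Forbidden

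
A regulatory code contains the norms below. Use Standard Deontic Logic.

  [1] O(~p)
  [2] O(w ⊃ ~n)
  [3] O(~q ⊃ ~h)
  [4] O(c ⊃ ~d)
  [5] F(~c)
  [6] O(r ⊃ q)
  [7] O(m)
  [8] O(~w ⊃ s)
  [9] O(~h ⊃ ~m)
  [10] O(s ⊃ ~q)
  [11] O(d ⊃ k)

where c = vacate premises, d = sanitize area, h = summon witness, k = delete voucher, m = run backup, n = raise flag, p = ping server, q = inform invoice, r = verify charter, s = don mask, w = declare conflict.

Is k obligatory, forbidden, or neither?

Neither

Premise 11 is O(d ⊃ k), but O(d) is not derivable from the premises, so it does not yield O(k).
No premise or chain of K-axiom applications forces O(k), and none forces O(~k). So k is neither obligatory nor forbidden under these norms.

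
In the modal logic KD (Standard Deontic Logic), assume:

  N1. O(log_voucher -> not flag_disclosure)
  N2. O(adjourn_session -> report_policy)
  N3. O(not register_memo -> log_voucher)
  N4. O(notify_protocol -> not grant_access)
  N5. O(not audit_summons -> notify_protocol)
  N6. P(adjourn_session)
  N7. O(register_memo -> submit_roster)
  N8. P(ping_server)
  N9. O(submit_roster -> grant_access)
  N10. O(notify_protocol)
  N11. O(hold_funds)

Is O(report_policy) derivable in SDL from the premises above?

Premise 2 is O(adjourn_session -> report_policy), but O(adjourn_session) is not derivable from the premises (the permission P(adjourn_session) asserts only not O(not adjourn_session), not O(adjourn_session)), so it does not yield O(report_policy).
No other premise forces O(report_policy). An ideal world satisfying every premise can still have report_policy false, so O(report_policy) is not derivable.

No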